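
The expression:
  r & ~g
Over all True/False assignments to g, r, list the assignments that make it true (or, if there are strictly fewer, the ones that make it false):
is true only for:
  g=False, r=True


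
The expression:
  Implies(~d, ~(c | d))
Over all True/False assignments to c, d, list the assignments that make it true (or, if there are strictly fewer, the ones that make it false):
is false only for:
  c=True, d=False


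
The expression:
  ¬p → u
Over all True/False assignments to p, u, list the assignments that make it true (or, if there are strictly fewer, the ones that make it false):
is false only for:
  p=False, u=False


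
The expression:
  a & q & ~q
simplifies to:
False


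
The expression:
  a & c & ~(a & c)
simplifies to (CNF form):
False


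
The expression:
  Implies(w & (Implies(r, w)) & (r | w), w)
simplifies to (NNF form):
True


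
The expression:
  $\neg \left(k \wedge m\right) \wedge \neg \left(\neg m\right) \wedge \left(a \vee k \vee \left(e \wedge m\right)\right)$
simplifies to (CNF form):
$m \wedge \neg k \wedge \left(a \vee e\right)$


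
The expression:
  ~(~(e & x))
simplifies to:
e & x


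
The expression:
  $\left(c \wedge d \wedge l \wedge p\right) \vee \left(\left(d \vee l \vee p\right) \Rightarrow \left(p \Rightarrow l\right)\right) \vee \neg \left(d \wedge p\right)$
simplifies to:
$l \vee \neg d \vee \neg p$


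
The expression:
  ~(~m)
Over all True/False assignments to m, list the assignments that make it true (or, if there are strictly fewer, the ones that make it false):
is true only for:
  m=True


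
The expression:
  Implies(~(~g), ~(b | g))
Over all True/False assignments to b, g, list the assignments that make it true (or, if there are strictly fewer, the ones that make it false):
is true only for:
  b=False, g=False;
  b=True, g=False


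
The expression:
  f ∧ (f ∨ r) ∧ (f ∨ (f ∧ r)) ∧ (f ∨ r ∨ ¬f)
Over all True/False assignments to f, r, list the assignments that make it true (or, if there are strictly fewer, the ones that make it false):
is true only for:
  f=True, r=False;
  f=True, r=True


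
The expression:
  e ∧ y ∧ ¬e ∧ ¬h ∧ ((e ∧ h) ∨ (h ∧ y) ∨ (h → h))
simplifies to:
False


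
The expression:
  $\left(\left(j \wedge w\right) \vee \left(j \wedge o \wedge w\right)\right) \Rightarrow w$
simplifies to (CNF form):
$\text{True}$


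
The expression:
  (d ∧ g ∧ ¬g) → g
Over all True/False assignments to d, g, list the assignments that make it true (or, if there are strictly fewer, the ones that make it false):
is always true.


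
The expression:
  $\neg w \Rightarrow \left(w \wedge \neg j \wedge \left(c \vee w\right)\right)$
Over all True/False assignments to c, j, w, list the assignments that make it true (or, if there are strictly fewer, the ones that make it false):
is true only for:
  c=False, j=False, w=True;
  c=False, j=True, w=True;
  c=True, j=False, w=True;
  c=True, j=True, w=True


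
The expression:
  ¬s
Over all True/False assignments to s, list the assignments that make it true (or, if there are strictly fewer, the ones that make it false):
is true only for:
  s=False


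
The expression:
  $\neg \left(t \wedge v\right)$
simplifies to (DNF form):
$\neg t \vee \neg v$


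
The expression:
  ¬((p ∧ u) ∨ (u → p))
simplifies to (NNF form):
u ∧ ¬p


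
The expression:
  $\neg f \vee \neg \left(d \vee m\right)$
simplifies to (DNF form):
$\left(\neg d \wedge \neg m\right) \vee \neg f$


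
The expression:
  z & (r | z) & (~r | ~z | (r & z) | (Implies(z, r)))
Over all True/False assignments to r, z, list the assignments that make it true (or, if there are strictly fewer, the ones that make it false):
is true only for:
  r=False, z=True;
  r=True, z=True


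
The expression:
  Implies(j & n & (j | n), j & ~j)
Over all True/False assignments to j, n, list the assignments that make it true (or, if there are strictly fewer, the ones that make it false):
is false only for:
  j=True, n=True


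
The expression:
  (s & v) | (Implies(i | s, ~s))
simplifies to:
v | ~s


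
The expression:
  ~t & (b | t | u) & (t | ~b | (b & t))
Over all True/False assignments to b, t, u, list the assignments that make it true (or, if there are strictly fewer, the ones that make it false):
is true only for:
  b=False, t=False, u=True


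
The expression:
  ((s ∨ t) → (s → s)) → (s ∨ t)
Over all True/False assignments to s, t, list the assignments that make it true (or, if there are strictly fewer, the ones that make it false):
is false only for:
  s=False, t=False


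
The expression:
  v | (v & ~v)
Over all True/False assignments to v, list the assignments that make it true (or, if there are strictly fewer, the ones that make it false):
is true only for:
  v=True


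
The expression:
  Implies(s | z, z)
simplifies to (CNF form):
z | ~s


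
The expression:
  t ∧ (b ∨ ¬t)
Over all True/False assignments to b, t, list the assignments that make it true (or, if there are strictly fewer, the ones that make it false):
is true only for:
  b=True, t=True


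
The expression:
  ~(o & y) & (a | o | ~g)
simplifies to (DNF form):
(a & ~o) | (o & ~y) | (~g & ~o)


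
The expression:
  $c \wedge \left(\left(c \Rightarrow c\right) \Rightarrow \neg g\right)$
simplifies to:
$c \wedge \neg g$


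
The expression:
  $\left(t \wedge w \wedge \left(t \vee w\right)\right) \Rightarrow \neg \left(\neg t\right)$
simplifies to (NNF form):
$\text{True}$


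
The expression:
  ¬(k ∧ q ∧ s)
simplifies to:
¬k ∨ ¬q ∨ ¬s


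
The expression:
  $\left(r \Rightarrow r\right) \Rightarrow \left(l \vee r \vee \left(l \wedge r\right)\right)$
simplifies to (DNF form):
$l \vee r$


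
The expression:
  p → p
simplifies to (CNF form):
True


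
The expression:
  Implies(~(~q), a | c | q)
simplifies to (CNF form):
True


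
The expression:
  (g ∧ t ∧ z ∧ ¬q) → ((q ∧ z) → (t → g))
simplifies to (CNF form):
True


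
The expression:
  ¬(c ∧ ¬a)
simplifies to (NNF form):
a ∨ ¬c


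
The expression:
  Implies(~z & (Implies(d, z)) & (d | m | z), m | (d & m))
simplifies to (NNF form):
True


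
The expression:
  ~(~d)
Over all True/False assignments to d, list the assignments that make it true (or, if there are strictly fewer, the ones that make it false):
is true only for:
  d=True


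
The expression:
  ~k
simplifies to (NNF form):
~k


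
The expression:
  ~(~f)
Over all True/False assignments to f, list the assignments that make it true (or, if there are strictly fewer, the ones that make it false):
is true only for:
  f=True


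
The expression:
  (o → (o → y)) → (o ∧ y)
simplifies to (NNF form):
o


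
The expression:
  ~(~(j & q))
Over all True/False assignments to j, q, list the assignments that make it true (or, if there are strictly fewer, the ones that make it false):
is true only for:
  j=True, q=True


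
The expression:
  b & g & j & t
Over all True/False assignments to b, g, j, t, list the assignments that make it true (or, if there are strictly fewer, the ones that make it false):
is true only for:
  b=True, g=True, j=True, t=True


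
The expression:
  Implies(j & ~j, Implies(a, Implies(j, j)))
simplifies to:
True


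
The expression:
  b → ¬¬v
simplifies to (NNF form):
v ∨ ¬b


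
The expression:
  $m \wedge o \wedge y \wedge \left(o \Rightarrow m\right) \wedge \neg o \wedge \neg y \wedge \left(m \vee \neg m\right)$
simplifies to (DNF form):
$\text{False}$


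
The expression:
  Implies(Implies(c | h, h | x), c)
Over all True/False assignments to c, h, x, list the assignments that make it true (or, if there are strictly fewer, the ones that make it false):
is true only for:
  c=True, h=False, x=False;
  c=True, h=False, x=True;
  c=True, h=True, x=False;
  c=True, h=True, x=True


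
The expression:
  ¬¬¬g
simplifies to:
¬g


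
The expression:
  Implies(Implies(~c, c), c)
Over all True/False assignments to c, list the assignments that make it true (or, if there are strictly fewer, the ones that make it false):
is always true.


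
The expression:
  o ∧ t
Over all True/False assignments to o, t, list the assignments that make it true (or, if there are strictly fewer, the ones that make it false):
is true only for:
  o=True, t=True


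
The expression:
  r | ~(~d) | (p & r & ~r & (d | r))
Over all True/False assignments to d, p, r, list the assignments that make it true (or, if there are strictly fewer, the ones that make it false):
is false only for:
  d=False, p=False, r=False;
  d=False, p=True, r=False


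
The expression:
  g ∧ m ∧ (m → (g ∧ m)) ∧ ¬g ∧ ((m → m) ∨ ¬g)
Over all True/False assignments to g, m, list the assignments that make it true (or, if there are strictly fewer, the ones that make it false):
is never true.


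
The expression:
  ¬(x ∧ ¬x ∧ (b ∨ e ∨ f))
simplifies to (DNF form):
True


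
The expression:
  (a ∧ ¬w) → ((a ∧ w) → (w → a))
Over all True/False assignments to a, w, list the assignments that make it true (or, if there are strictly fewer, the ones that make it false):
is always true.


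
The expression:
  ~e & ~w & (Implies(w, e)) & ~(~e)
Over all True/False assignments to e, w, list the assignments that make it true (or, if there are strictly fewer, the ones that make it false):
is never true.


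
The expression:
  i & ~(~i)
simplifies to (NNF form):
i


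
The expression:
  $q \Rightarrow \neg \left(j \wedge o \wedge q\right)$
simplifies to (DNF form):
$\neg j \vee \neg o \vee \neg q$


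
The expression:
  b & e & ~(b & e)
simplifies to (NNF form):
False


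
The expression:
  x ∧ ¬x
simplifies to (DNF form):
False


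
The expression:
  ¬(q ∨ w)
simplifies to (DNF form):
¬q ∧ ¬w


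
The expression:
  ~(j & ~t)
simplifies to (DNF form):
t | ~j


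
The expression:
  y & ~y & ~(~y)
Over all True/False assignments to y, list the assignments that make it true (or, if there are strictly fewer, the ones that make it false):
is never true.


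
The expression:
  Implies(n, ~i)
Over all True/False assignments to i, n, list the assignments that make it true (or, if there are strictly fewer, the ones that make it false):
is false only for:
  i=True, n=True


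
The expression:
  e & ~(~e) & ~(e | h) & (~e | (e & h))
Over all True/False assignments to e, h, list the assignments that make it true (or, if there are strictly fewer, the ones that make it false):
is never true.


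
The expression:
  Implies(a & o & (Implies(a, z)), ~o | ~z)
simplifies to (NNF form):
~a | ~o | ~z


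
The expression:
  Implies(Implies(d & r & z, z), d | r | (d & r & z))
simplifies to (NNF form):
d | r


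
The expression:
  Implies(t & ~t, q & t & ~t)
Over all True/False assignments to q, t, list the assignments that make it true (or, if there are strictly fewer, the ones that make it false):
is always true.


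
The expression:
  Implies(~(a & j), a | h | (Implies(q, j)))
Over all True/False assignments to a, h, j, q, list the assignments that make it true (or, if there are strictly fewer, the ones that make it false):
is false only for:
  a=False, h=False, j=False, q=True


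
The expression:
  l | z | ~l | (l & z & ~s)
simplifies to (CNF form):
True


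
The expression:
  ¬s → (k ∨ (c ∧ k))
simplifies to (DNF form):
k ∨ s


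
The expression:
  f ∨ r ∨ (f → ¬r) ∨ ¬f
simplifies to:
True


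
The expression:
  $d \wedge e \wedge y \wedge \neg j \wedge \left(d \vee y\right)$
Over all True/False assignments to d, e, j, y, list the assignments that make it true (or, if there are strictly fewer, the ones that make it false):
is true only for:
  d=True, e=True, j=False, y=True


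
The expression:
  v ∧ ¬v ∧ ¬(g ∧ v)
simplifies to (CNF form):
False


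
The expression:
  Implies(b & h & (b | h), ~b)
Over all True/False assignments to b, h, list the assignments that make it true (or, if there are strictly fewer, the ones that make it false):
is false only for:
  b=True, h=True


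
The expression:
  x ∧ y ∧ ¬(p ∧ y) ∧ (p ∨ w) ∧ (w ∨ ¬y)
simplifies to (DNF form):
w ∧ x ∧ y ∧ ¬p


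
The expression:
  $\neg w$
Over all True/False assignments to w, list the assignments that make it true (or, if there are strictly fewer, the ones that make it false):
is true only for:
  w=False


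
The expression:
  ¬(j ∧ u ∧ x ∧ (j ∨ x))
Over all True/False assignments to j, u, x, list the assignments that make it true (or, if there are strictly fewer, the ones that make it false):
is false only for:
  j=True, u=True, x=True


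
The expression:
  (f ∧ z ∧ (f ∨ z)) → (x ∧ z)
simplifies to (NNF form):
x ∨ ¬f ∨ ¬z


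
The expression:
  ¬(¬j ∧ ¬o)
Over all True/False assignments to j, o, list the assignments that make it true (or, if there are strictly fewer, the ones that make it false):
is false only for:
  j=False, o=False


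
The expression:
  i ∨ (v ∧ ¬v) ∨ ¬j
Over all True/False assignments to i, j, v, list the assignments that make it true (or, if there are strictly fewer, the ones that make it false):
is false only for:
  i=False, j=True, v=False;
  i=False, j=True, v=True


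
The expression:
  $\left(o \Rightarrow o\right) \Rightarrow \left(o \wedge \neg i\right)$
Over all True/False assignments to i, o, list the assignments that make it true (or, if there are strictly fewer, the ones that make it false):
is true only for:
  i=False, o=True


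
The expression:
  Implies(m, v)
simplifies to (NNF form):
v | ~m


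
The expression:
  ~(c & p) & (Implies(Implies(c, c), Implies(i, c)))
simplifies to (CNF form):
(c | ~i) & (~c | ~p)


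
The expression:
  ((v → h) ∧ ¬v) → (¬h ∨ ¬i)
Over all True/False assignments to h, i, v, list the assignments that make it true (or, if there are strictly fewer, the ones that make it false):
is false only for:
  h=True, i=True, v=False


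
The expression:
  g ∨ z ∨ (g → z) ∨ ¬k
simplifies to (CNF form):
True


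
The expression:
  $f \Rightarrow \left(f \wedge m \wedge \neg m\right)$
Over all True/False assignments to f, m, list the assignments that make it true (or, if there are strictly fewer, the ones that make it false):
is true only for:
  f=False, m=False;
  f=False, m=True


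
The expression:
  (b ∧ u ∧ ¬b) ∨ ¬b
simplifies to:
¬b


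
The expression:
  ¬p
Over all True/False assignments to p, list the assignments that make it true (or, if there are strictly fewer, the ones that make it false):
is true only for:
  p=False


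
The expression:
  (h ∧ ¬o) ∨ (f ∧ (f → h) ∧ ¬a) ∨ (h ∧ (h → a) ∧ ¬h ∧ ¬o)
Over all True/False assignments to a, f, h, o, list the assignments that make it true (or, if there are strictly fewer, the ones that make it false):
is true only for:
  a=False, f=False, h=True, o=False;
  a=False, f=True, h=True, o=False;
  a=False, f=True, h=True, o=True;
  a=True, f=False, h=True, o=False;
  a=True, f=True, h=True, o=False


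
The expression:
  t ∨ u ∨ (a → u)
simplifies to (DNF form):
t ∨ u ∨ ¬a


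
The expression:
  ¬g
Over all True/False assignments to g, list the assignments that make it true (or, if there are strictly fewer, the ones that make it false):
is true only for:
  g=False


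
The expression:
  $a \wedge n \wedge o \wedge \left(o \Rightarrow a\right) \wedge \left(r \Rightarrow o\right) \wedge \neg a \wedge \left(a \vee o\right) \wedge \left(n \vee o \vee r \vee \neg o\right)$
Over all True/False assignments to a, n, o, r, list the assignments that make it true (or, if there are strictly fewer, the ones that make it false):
is never true.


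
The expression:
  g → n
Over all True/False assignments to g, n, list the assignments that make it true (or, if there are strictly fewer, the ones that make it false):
is false only for:
  g=True, n=False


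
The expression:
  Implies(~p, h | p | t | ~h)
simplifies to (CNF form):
True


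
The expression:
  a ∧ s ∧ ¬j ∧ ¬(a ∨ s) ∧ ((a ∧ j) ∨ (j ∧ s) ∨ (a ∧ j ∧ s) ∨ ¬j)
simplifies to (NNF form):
False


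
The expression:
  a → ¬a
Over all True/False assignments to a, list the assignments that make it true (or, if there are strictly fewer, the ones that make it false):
is true only for:
  a=False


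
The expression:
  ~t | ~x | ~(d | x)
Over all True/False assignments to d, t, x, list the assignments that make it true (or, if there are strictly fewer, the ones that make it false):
is false only for:
  d=False, t=True, x=True;
  d=True, t=True, x=True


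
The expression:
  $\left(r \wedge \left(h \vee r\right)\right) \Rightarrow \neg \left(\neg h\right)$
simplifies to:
$h \vee \neg r$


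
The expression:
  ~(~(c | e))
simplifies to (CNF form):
c | e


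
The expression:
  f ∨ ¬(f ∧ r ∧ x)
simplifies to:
True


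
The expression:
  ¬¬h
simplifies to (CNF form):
h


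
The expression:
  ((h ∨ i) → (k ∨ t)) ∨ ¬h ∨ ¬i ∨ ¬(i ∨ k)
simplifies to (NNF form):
k ∨ t ∨ ¬h ∨ ¬i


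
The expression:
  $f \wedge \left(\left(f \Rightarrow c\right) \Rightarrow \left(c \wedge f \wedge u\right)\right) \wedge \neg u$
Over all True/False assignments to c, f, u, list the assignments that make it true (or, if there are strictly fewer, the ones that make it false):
is true only for:
  c=False, f=True, u=False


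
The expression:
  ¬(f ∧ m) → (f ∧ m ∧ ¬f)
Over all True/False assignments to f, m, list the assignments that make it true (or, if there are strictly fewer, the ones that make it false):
is true only for:
  f=True, m=True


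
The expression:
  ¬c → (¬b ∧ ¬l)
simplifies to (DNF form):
c ∨ (¬b ∧ ¬l)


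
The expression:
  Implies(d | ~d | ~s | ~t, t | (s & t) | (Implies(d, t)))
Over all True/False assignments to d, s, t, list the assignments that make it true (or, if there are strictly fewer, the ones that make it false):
is false only for:
  d=True, s=False, t=False;
  d=True, s=True, t=False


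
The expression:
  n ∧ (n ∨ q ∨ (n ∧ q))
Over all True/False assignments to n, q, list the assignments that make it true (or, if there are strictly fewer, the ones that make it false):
is true only for:
  n=True, q=False;
  n=True, q=True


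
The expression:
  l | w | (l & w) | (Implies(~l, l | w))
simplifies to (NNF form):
l | w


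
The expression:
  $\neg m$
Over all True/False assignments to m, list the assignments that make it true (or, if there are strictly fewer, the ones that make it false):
is true only for:
  m=False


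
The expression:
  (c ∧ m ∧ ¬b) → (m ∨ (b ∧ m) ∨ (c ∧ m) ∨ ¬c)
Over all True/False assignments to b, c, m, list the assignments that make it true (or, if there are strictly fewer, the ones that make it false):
is always true.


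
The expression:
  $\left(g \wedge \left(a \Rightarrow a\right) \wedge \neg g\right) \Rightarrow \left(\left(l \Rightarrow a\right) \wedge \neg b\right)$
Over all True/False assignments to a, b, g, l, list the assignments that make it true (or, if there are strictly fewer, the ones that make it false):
is always true.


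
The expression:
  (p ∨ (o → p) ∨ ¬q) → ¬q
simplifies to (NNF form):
(o ∧ ¬p) ∨ ¬q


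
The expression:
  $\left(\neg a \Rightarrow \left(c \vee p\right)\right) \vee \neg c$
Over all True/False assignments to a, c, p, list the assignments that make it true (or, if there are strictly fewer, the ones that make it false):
is always true.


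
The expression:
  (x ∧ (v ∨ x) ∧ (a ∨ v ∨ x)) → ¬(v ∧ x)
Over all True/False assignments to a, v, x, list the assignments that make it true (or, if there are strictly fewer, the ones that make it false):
is false only for:
  a=False, v=True, x=True;
  a=True, v=True, x=True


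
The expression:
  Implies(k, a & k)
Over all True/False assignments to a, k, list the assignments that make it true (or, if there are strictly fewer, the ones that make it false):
is false only for:
  a=False, k=True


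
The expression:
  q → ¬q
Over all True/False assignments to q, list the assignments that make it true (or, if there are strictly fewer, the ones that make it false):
is true only for:
  q=False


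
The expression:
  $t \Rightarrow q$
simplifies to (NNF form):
$q \vee \neg t$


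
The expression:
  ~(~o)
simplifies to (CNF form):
o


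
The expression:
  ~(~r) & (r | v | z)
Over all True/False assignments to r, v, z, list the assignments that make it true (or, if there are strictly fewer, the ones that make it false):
is true only for:
  r=True, v=False, z=False;
  r=True, v=False, z=True;
  r=True, v=True, z=False;
  r=True, v=True, z=True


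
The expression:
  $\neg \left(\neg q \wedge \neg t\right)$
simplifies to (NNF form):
$q \vee t$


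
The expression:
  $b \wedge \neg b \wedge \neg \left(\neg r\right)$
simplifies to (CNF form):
$\text{False}$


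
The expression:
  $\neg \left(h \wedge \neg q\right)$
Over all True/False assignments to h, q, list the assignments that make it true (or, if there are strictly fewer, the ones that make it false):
is false only for:
  h=True, q=False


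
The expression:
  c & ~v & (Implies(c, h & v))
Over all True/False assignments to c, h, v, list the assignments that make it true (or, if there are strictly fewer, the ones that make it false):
is never true.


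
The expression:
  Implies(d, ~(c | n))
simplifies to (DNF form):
~d | (~c & ~n)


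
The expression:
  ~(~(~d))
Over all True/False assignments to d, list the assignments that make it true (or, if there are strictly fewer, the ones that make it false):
is true only for:
  d=False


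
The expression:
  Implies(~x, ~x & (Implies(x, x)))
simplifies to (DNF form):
True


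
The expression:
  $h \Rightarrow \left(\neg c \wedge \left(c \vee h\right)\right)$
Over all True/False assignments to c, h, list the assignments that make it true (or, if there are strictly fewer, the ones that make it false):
is false only for:
  c=True, h=True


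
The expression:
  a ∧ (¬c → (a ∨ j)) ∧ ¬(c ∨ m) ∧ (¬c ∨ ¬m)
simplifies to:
a ∧ ¬c ∧ ¬m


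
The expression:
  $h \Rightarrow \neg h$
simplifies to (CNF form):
$\neg h$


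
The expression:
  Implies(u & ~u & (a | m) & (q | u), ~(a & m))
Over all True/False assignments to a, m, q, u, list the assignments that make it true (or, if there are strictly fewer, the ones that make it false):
is always true.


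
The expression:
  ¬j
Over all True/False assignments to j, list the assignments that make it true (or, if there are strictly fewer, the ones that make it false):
is true only for:
  j=False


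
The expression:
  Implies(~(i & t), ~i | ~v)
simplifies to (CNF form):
t | ~i | ~v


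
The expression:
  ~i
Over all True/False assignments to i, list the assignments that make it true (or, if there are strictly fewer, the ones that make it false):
is true only for:
  i=False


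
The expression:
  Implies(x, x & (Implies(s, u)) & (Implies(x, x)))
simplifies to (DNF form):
u | ~s | ~x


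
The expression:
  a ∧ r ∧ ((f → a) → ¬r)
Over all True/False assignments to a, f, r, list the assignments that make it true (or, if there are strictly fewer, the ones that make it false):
is never true.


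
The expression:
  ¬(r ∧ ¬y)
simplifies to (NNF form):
y ∨ ¬r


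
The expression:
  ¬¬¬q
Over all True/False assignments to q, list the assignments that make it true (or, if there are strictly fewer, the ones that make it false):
is true only for:
  q=False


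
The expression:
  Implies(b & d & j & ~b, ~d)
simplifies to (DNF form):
True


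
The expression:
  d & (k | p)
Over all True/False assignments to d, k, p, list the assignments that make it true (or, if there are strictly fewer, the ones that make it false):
is true only for:
  d=True, k=False, p=True;
  d=True, k=True, p=False;
  d=True, k=True, p=True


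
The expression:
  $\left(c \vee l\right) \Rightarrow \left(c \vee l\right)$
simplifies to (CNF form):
$\text{True}$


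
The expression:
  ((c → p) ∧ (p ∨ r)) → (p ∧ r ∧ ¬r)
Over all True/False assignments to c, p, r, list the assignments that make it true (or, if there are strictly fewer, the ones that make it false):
is true only for:
  c=False, p=False, r=False;
  c=True, p=False, r=False;
  c=True, p=False, r=True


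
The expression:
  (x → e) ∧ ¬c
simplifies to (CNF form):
¬c ∧ (e ∨ ¬x)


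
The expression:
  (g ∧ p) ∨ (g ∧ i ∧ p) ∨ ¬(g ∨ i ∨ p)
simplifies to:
(g ∧ p) ∨ (¬g ∧ ¬i ∧ ¬p)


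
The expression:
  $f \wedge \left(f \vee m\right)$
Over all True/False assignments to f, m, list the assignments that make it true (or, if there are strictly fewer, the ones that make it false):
is true only for:
  f=True, m=False;
  f=True, m=True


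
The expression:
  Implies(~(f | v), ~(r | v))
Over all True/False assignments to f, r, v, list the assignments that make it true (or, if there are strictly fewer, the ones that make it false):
is false only for:
  f=False, r=True, v=False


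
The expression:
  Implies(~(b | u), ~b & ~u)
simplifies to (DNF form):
True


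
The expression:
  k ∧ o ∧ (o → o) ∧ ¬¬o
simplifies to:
k ∧ o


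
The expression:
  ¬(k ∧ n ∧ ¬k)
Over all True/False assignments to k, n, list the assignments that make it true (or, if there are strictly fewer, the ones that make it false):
is always true.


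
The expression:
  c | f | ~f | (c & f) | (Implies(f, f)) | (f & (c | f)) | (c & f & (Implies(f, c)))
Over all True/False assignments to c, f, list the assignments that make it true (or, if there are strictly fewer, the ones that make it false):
is always true.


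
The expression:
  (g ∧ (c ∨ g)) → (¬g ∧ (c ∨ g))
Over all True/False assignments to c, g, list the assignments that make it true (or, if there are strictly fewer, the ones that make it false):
is true only for:
  c=False, g=False;
  c=True, g=False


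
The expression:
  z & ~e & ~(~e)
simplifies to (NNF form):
False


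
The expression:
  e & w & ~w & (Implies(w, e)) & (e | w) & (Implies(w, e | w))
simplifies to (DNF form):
False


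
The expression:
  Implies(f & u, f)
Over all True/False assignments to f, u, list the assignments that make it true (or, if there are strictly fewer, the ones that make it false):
is always true.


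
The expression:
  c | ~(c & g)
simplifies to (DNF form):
True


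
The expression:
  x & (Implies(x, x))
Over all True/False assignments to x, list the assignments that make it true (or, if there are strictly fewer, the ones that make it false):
is true only for:
  x=True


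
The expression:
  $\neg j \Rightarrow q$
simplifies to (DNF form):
$j \vee q$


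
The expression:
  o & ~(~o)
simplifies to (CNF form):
o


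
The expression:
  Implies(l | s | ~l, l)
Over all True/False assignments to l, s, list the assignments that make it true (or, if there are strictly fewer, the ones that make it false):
is true only for:
  l=True, s=False;
  l=True, s=True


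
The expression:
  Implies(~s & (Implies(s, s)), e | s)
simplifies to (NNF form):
e | s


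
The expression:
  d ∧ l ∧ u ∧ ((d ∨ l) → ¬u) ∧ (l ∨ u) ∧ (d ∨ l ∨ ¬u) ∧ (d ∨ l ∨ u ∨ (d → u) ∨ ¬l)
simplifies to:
False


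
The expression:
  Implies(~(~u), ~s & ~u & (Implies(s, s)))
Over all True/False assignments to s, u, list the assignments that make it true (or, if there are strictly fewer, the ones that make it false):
is true only for:
  s=False, u=False;
  s=True, u=False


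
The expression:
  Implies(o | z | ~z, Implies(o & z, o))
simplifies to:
True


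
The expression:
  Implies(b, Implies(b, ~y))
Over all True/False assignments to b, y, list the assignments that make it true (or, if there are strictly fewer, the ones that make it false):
is false only for:
  b=True, y=True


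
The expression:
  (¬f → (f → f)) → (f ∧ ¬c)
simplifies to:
f ∧ ¬c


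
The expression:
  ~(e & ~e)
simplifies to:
True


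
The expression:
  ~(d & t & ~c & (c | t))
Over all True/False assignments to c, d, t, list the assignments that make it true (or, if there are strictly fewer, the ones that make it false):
is false only for:
  c=False, d=True, t=True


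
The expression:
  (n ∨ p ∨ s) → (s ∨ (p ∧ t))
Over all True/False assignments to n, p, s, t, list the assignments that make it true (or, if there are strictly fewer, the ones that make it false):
is false only for:
  n=False, p=True, s=False, t=False;
  n=True, p=False, s=False, t=False;
  n=True, p=False, s=False, t=True;
  n=True, p=True, s=False, t=False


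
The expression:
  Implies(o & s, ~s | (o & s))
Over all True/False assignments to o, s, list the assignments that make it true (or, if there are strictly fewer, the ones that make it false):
is always true.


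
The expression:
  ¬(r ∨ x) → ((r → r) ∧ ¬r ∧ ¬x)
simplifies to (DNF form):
True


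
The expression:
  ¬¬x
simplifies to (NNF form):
x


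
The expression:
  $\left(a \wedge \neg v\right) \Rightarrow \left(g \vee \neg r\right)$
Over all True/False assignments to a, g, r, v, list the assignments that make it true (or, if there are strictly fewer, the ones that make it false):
is false only for:
  a=True, g=False, r=True, v=False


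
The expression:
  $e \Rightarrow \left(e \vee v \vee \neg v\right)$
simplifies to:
$\text{True}$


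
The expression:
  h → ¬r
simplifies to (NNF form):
¬h ∨ ¬r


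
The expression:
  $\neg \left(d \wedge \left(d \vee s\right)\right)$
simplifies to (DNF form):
$\neg d$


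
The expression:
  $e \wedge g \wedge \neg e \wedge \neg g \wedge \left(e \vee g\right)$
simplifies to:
$\text{False}$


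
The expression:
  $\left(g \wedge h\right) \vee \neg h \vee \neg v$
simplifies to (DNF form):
$g \vee \neg h \vee \neg v$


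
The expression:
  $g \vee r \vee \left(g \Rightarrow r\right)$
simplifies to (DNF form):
$\text{True}$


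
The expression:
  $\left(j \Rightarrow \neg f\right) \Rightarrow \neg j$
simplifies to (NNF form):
$f \vee \neg j$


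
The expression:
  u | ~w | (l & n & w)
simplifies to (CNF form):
(l | u | ~w) & (n | u | ~w)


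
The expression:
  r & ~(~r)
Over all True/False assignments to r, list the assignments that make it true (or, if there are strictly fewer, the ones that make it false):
is true only for:
  r=True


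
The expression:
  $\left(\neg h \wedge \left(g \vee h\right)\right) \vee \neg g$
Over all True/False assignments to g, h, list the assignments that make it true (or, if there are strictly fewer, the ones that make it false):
is false only for:
  g=True, h=True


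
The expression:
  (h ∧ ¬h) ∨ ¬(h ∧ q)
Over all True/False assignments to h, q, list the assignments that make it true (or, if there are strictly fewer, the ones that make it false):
is false only for:
  h=True, q=True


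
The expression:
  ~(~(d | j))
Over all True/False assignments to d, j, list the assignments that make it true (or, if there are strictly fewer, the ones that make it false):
is false only for:
  d=False, j=False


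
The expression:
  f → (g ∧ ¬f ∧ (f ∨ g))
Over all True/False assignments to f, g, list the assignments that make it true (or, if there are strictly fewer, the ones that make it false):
is true only for:
  f=False, g=False;
  f=False, g=True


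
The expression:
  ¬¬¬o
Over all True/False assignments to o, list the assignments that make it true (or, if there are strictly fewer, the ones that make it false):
is true only for:
  o=False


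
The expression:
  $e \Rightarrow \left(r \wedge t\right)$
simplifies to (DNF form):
$\left(r \wedge t\right) \vee \neg e$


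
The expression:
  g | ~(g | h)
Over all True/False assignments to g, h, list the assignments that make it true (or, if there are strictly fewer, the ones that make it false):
is false only for:
  g=False, h=True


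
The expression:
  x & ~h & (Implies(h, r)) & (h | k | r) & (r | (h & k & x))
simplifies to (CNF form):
r & x & ~h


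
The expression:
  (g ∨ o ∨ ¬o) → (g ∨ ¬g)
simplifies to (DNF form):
True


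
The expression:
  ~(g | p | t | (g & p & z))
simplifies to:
~g & ~p & ~t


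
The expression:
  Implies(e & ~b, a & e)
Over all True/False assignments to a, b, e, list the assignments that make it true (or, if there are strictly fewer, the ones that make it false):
is false only for:
  a=False, b=False, e=True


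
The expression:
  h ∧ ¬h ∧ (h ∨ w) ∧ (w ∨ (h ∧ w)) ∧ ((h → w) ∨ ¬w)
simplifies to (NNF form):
False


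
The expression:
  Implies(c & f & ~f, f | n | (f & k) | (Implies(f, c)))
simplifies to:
True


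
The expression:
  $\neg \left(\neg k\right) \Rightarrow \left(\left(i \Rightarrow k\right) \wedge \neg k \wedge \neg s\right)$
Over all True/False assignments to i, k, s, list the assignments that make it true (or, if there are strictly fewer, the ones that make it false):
is true only for:
  i=False, k=False, s=False;
  i=False, k=False, s=True;
  i=True, k=False, s=False;
  i=True, k=False, s=True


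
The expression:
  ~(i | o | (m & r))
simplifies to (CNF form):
~i & ~o & (~m | ~r)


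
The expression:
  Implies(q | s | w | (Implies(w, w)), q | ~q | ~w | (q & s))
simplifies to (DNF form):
True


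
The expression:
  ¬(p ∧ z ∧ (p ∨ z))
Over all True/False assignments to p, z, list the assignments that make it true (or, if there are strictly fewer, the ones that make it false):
is false only for:
  p=True, z=True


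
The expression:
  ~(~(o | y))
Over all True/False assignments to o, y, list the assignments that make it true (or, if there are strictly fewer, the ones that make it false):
is false only for:
  o=False, y=False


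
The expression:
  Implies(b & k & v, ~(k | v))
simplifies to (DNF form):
~b | ~k | ~v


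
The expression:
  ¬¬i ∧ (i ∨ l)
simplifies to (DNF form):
i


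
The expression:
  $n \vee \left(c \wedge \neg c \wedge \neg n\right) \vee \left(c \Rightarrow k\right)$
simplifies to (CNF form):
$k \vee n \vee \neg c$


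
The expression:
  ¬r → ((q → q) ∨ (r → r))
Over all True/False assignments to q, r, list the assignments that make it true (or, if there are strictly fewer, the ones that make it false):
is always true.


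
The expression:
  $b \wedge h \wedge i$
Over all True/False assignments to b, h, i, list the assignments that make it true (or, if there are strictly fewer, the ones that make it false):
is true only for:
  b=True, h=True, i=True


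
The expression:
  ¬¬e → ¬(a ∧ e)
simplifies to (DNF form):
¬a ∨ ¬e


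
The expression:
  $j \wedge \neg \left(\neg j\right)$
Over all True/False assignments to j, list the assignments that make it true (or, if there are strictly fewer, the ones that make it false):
is true only for:
  j=True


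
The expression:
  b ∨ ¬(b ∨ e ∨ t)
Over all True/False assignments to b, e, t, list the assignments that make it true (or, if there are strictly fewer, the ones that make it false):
is false only for:
  b=False, e=False, t=True;
  b=False, e=True, t=False;
  b=False, e=True, t=True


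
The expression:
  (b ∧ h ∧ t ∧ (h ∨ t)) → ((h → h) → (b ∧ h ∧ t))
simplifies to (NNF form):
True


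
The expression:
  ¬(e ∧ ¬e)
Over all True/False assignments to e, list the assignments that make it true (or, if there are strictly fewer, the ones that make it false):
is always true.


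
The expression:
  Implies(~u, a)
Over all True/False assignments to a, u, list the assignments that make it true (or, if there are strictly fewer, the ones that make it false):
is false only for:
  a=False, u=False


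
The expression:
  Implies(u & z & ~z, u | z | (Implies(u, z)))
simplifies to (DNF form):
True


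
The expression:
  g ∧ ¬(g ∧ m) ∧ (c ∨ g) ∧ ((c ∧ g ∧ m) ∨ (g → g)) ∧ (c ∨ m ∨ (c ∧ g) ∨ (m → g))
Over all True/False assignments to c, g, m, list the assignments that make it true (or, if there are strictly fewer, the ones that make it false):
is true only for:
  c=False, g=True, m=False;
  c=True, g=True, m=False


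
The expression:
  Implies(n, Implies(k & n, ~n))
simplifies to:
~k | ~n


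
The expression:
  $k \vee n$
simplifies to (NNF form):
$k \vee n$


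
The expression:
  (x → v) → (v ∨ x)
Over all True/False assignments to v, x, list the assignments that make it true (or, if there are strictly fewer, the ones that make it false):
is false only for:
  v=False, x=False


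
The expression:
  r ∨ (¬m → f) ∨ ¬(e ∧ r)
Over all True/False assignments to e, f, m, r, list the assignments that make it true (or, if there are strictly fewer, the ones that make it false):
is always true.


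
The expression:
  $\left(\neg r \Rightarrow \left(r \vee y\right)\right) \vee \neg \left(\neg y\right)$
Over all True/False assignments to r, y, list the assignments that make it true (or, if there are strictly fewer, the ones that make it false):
is false only for:
  r=False, y=False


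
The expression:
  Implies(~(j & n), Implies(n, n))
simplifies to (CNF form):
True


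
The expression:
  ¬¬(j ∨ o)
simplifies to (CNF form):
j ∨ o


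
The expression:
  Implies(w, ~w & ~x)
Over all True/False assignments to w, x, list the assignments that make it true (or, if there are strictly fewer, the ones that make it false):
is true only for:
  w=False, x=False;
  w=False, x=True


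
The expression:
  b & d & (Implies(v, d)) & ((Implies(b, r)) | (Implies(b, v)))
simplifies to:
b & d & (r | v)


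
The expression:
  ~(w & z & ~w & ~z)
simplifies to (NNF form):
True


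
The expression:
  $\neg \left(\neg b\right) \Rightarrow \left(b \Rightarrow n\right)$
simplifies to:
$n \vee \neg b$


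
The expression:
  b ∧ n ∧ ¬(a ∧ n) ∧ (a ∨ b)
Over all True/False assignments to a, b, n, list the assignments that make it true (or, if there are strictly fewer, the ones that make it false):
is true only for:
  a=False, b=True, n=True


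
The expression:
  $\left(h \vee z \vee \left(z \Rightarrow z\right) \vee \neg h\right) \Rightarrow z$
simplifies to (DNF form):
$z$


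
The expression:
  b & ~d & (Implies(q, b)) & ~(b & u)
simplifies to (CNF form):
b & ~d & ~u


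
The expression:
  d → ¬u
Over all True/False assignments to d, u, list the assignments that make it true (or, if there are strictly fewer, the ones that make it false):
is false only for:
  d=True, u=True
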